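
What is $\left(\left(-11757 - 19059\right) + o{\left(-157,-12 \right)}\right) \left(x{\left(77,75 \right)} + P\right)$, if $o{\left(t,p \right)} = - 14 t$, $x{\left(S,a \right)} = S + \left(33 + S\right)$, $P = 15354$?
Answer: $-444752338$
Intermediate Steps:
$x{\left(S,a \right)} = 33 + 2 S$
$\left(\left(-11757 - 19059\right) + o{\left(-157,-12 \right)}\right) \left(x{\left(77,75 \right)} + P\right) = \left(\left(-11757 - 19059\right) - -2198\right) \left(\left(33 + 2 \cdot 77\right) + 15354\right) = \left(\left(-11757 - 19059\right) + 2198\right) \left(\left(33 + 154\right) + 15354\right) = \left(-30816 + 2198\right) \left(187 + 15354\right) = \left(-28618\right) 15541 = -444752338$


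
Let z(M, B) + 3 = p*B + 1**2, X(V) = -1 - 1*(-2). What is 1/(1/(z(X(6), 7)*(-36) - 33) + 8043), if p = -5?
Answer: 1299/10447858 ≈ 0.00012433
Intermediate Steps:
X(V) = 1 (X(V) = -1 + 2 = 1)
z(M, B) = -2 - 5*B (z(M, B) = -3 + (-5*B + 1**2) = -3 + (-5*B + 1) = -3 + (1 - 5*B) = -2 - 5*B)
1/(1/(z(X(6), 7)*(-36) - 33) + 8043) = 1/(1/((-2 - 5*7)*(-36) - 33) + 8043) = 1/(1/((-2 - 35)*(-36) - 33) + 8043) = 1/(1/(-37*(-36) - 33) + 8043) = 1/(1/(1332 - 33) + 8043) = 1/(1/1299 + 8043) = 1/(10447858/1299) = 1299/10447858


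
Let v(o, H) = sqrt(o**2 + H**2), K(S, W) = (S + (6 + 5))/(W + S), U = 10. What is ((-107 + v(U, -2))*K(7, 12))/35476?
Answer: -963/337022 + 9*sqrt(26)/168511 ≈ -0.0025850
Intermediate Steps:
K(S, W) = (11 + S)/(S + W) (K(S, W) = (S + 11)/(S + W) = (11 + S)/(S + W))
v(o, H) = sqrt(H**2 + o**2)
((-107 + v(U, -2))*K(7, 12))/35476 = ((-107 + sqrt((-2)**2 + 10**2))*((11 + 7)/(7 + 12)))/35476 = ((-107 + sqrt(4 + 100))*(18/19))*(1/35476) = ((-107 + sqrt(104))*((1/19)*18))*(1/35476) = ((-107 + 2*sqrt(26))*(18/19))*(1/35476) = (-1926/19 + 36*sqrt(26)/19)*(1/35476) = -963/337022 + 9*sqrt(26)/168511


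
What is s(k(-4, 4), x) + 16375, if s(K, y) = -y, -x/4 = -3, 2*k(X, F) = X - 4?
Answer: 16363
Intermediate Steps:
k(X, F) = -2 + X/2 (k(X, F) = (X - 4)/2 = (-4 + X)/2 = -2 + X/2)
x = 12 (x = -4*(-3) = 12)
s(k(-4, 4), x) + 16375 = -1*12 + 16375 = -12 + 16375 = 16363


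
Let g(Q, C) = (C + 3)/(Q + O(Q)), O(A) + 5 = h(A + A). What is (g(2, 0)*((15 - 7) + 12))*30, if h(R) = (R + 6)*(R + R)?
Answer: 1800/77 ≈ 23.377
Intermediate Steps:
h(R) = 2*R*(6 + R) (h(R) = (6 + R)*(2*R) = 2*R*(6 + R))
O(A) = -5 + 4*A*(6 + 2*A) (O(A) = -5 + 2*(A + A)*(6 + (A + A)) = -5 + 2*(2*A)*(6 + 2*A) = -5 + 4*A*(6 + 2*A))
g(Q, C) = (3 + C)/(-5 + Q + 8*Q*(3 + Q)) (g(Q, C) = (C + 3)/(Q + (-5 + 8*Q*(3 + Q))) = (3 + C)/(-5 + Q + 8*Q*(3 + Q)))
(g(2, 0)*((15 - 7) + 12))*30 = (((3 + 0)/(-5 + 2 + 8*2*(3 + 2)))*((15 - 7) + 12))*30 = ((3/(-5 + 2 + 8*2*5))*(8 + 12))*30 = ((3/(-5 + 2 + 80))*20)*30 = ((3/77)*20)*30 = (60/77)*30 = 1800/77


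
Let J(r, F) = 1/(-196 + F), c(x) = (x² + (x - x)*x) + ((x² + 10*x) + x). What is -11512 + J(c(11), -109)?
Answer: -3511161/305 ≈ -11512.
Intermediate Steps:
c(x) = 2*x² + 11*x (c(x) = (x² + 0*x) + (x² + 11*x) = (x² + 0) + (x² + 11*x) = x² + (x² + 11*x) = 2*x² + 11*x)
-11512 + J(c(11), -109) = -11512 + 1/(-196 - 109) = -11512 + 1/(-305) = -11512 - 1/305 = -3511161/305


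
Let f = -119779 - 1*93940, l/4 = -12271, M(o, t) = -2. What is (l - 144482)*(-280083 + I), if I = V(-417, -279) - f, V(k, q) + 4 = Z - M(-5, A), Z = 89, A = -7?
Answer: 12828973782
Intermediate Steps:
V(k, q) = 87 (V(k, q) = -4 + (89 - 1*(-2)) = -4 + (89 + 2) = -4 + 91 = 87)
l = -49084 (l = 4*(-12271) = -49084)
f = -213719 (f = -119779 - 93940 = -213719)
I = 213806 (I = 87 - 1*(-213719) = 87 + 213719 = 213806)
(l - 144482)*(-280083 + I) = (-49084 - 144482)*(-280083 + 213806) = -193566*(-66277) = 12828973782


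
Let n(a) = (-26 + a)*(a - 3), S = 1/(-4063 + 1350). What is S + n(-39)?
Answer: 7406489/2713 ≈ 2730.0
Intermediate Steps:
S = -1/2713 (S = 1/(-2713) = -1/2713 ≈ -0.00036860)
n(a) = (-26 + a)*(-3 + a)
S + n(-39) = -1/2713 + (78 + (-39)² - 29*(-39)) = -1/2713 + (78 + 1521 + 1131) = -1/2713 + 2730 = 7406489/2713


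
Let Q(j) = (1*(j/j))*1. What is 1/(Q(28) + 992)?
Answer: 1/993 ≈ 0.0010071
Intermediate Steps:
Q(j) = 1 (Q(j) = (1*1)*1 = 1*1 = 1)
1/(Q(28) + 992) = 1/(1 + 992) = 1/993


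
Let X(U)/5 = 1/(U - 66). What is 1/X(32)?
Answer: -34/5 ≈ -6.8000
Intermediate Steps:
X(U) = 5/(-66 + U) (X(U) = 5/(U - 66) = 5/(-66 + U))
1/X(32) = 1/(5/(-66 + 32)) = 1/(5/(-34)) = 1/(5*(-1/34)) = 1/(-5/34) = -34/5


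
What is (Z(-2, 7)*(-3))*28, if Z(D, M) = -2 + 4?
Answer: -168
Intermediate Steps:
Z(D, M) = 2
(Z(-2, 7)*(-3))*28 = (2*(-3))*28 = -6*28 = -168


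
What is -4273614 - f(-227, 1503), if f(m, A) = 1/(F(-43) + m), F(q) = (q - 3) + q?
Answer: -1350462023/316 ≈ -4.2736e+6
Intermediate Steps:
F(q) = -3 + 2*q (F(q) = (-3 + q) + q = -3 + 2*q)
f(m, A) = 1/(-89 + m) (f(m, A) = 1/((-3 + 2*(-43)) + m) = 1/((-3 - 86) + m) = 1/(-89 + m))
-4273614 - f(-227, 1503) = -4273614 - 1/(-89 - 227) = -4273614 - 1/(-316) = -4273614 - 1*(-1/316) = -4273614 + 1/316 = -1350462023/316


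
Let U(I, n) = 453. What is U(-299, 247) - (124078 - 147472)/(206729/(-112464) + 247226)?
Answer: 12597760597971/27803818135 ≈ 453.09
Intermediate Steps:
U(-299, 247) - (124078 - 147472)/(206729/(-112464) + 247226) = 453 - (124078 - 147472)/(206729/(-112464) + 247226) = 453 - (-23394)/(206729*(-1/112464) + 247226) = 453 - (-23394)/(-206729/112464 + 247226) = 453 - (-23394)/27803818135/112464 = 453 - (-23394)*112464/27803818135 = 453 - 1*(-2630982816/27803818135) = 453 + 2630982816/27803818135 = 12597760597971/27803818135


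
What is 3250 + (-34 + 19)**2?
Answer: 3475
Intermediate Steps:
3250 + (-34 + 19)**2 = 3250 + (-15)**2 = 3250 + 225 = 3475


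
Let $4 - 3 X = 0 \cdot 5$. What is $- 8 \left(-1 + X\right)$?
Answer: $- \frac{8}{3} \approx -2.6667$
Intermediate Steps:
$X = \frac{4}{3}$ ($X = \frac{4}{3} - \frac{0 \cdot 5}{3} = \frac{4}{3} - 0 = \frac{4}{3} + 0 = \frac{4}{3} \approx 1.3333$)
$- 8 \left(-1 + X\right) = - 8 \left(-1 + \frac{4}{3}\right) = \left(-8\right) \frac{1}{3} = - \frac{8}{3}$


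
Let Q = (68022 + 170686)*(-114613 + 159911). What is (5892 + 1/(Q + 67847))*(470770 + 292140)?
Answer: 48605428059835016230/10813062831 ≈ 4.4951e+9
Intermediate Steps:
Q = 10812994984 (Q = 238708*45298 = 10812994984)
(5892 + 1/(Q + 67847))*(470770 + 292140) = (5892 + 1/(10812994984 + 67847))*(470770 + 292140) = (5892 + 1/10813062831)*762910 = (63710566200253/10813062831)*762910 = 48605428059835016230/10813062831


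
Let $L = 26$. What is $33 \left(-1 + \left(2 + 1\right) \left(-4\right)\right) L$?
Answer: $-11154$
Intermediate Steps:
$33 \left(-1 + \left(2 + 1\right) \left(-4\right)\right) L = 33 \left(-1 + \left(2 + 1\right) \left(-4\right)\right) 26 = 33 \left(-1 + 3 \left(-4\right)\right) 26 = 33 \left(-1 - 12\right) 26 = 33 \left(-13\right) 26 = \left(-429\right) 26 = -11154$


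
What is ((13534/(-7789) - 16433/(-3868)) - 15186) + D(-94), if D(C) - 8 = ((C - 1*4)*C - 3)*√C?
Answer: -457204890531/30127852 + 9209*I*√94 ≈ -15175.0 + 89285.0*I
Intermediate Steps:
D(C) = 8 + √C*(-3 + C*(-4 + C)) (D(C) = 8 + ((C - 1*4)*C - 3)*√C = 8 + ((C - 4)*C - 3)*√C = 8 + ((-4 + C)*C - 3)*√C = 8 + (C*(-4 + C) - 3)*√C = 8 + (-3 + C*(-4 + C))*√C = 8 + √C*(-3 + C*(-4 + C)))
((13534/(-7789) - 16433/(-3868)) - 15186) + D(-94) = ((13534/(-7789) - 16433/(-3868)) - 15186) + (8 + (-94)^(5/2) - (-376)*I*√94 - 3*I*√94) = ((13534*(-1/7789) - 16433*(-1/3868)) - 15186) + (8 + 8836*I*√94 - (-376)*I*√94 - 3*I*√94) = ((-13534/7789 + 16433/3868) - 15186) + (8 + 8836*I*√94 + 376*I*√94 - 3*I*√94) = (75647125/30127852 - 15186) + (8 + 9209*I*√94) = -457445913347/30127852 + (8 + 9209*I*√94) = -457204890531/30127852 + 9209*I*√94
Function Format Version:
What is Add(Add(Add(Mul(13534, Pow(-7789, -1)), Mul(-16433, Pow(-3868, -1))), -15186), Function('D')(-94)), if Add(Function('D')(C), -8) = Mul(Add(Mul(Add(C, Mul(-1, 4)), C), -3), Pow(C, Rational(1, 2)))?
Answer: Add(Rational(-457204890531, 30127852), Mul(9209, I, Pow(94, Rational(1, 2)))) ≈ Add(-15175., Mul(89285., I))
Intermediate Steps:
Function('D')(C) = Add(8, Mul(Pow(C, Rational(1, 2)), Add(-3, Mul(C, Add(-4, C))))) (Function('D')(C) = Add(8, Mul(Add(Mul(Add(C, Mul(-1, 4)), C), -3), Pow(C, Rational(1, 2)))) = Add(8, Mul(Add(Mul(Add(C, -4), C), -3), Pow(C, Rational(1, 2)))) = Add(8, Mul(Add(Mul(Add(-4, C), C), -3), Pow(C, Rational(1, 2)))) = Add(8, Mul(Add(Mul(C, Add(-4, C)), -3), Pow(C, Rational(1, 2)))) = Add(8, Mul(Add(-3, Mul(C, Add(-4, C))), Pow(C, Rational(1, 2)))) = Add(8, Mul(Pow(C, Rational(1, 2)), Add(-3, Mul(C, Add(-4, C))))))
Add(Add(Add(Mul(13534, Pow(-7789, -1)), Mul(-16433, Pow(-3868, -1))), -15186), Function('D')(-94)) = Add(Add(Add(Mul(13534, Pow(-7789, -1)), Mul(-16433, Pow(-3868, -1))), -15186), Add(8, Pow(-94, Rational(5, 2)), Mul(-4, Pow(-94, Rational(3, 2))), Mul(-3, Pow(-94, Rational(1, 2))))) = Add(Add(Add(Mul(13534, Rational(-1, 7789)), Mul(-16433, Rational(-1, 3868))), -15186), Add(8, Mul(8836, I, Pow(94, Rational(1, 2))), Mul(-4, Mul(-94, I, Pow(94, Rational(1, 2)))), Mul(-3, Mul(I, Pow(94, Rational(1, 2)))))) = Add(Add(Add(Rational(-13534, 7789), Rational(16433, 3868)), -15186), Add(8, Mul(8836, I, Pow(94, Rational(1, 2))), Mul(376, I, Pow(94, Rational(1, 2))), Mul(-3, I, Pow(94, Rational(1, 2))))) = Add(Add(Rational(75647125, 30127852), -15186), Add(8, Mul(9209, I, Pow(94, Rational(1, 2))))) = Add(Rational(-457445913347, 30127852), Add(8, Mul(9209, I, Pow(94, Rational(1, 2))))) = Add(Rational(-457204890531, 30127852), Mul(9209, I, Pow(94, Rational(1, 2))))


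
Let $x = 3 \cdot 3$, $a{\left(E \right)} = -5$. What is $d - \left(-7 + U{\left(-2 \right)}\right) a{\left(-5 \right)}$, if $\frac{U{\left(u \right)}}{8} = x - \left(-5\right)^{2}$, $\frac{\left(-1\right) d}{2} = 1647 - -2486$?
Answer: $-8941$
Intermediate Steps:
$x = 9$
$d = -8266$ ($d = - 2 \left(1647 - -2486\right) = - 2 \left(1647 + 2486\right) = \left(-2\right) 4133 = -8266$)
$U{\left(u \right)} = -128$ ($U{\left(u \right)} = 8 \left(9 - \left(-5\right)^{2}\right) = 8 \left(9 - 25\right) = 8 \left(-16\right) = -128$)
$d - \left(-7 + U{\left(-2 \right)}\right) a{\left(-5 \right)} = -8266 - \left(-7 - 128\right) \left(-5\right) = -8266 - \left(-135\right) \left(-5\right) = -8266 - 675 = -8941$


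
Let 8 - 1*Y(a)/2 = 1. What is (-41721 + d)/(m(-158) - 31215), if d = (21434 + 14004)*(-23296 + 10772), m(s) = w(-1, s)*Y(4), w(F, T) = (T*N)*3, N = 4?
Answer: 443867233/57759 ≈ 7684.8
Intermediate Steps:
Y(a) = 14 (Y(a) = 16 - 2*1 = 16 - 2 = 14)
w(F, T) = 12*T (w(F, T) = (T*4)*3 = (4*T)*3 = 12*T)
m(s) = 168*s (m(s) = (12*s)*14 = 168*s)
d = -443825512 (d = 35438*(-12524) = -443825512)
(-41721 + d)/(m(-158) - 31215) = (-41721 - 443825512)/(168*(-158) - 31215) = -443867233/(-26544 - 31215) = -443867233/(-57759) = -443867233*(-1/57759) = 443867233/57759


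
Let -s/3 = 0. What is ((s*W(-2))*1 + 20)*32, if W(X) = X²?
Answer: 640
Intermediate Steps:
s = 0 (s = -3*0 = 0)
((s*W(-2))*1 + 20)*32 = ((0*(-2)²)*1 + 20)*32 = ((0*4)*1 + 20)*32 = (0*1 + 20)*32 = (0 + 20)*32 = 20*32 = 640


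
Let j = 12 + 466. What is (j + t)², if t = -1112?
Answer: 401956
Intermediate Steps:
j = 478
(j + t)² = (478 - 1112)² = (-634)² = 401956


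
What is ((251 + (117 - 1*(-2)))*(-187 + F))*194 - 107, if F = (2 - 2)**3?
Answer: -13422967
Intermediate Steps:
F = 0 (F = 0**3 = 0)
((251 + (117 - 1*(-2)))*(-187 + F))*194 - 107 = ((251 + (117 - 1*(-2)))*(-187 + 0))*194 - 107 = ((251 + (117 + 2))*(-187))*194 - 107 = ((251 + 119)*(-187))*194 - 107 = (370*(-187))*194 - 107 = -69190*194 - 107 = -13422860 - 107 = -13422967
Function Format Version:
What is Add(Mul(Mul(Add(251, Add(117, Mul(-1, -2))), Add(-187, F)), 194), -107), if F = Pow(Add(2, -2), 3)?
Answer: -13422967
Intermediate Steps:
F = 0 (F = Pow(0, 3) = 0)
Add(Mul(Mul(Add(251, Add(117, Mul(-1, -2))), Add(-187, F)), 194), -107) = Add(Mul(Mul(Add(251, Add(117, Mul(-1, -2))), Add(-187, 0)), 194), -107) = Add(Mul(Mul(Add(251, Add(117, 2)), -187), 194), -107) = Add(Mul(Mul(Add(251, 119), -187), 194), -107) = Add(Mul(Mul(370, -187), 194), -107) = Add(Mul(-69190, 194), -107) = Add(-13422860, -107) = -13422967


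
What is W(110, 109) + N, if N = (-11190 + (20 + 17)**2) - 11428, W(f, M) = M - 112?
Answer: -21252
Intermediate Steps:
W(f, M) = -112 + M
N = -21249 (N = (-11190 + 37**2) - 11428 = (-11190 + 1369) - 11428 = -9821 - 11428 = -21249)
W(110, 109) + N = (-112 + 109) - 21249 = -3 - 21249 = -21252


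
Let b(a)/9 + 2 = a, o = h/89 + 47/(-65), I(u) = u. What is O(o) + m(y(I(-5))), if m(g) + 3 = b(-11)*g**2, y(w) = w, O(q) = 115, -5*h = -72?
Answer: -2813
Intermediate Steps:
h = 72/5 (h = -1/5*(-72) = 72/5 ≈ 14.400)
o = -3247/5785 (o = (72/5)/89 + 47/(-65) = (72/5)*(1/89) + 47*(-1/65) = 72/445 - 47/65 = -3247/5785 ≈ -0.56128)
b(a) = -18 + 9*a
m(g) = -3 - 117*g**2 (m(g) = -3 + (-18 + 9*(-11))*g**2 = -3 + (-18 - 99)*g**2 = -3 - 117*g**2)
O(o) + m(y(I(-5))) = 115 + (-3 - 117*(-5)**2) = 115 + (-3 - 117*25) = 115 + (-3 - 2925) = 115 - 2928 = -2813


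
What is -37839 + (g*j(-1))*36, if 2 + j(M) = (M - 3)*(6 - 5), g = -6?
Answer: -36543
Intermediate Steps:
j(M) = -5 + M (j(M) = -2 + (M - 3)*(6 - 5) = -2 + (-3 + M)*1 = -2 + (-3 + M) = -5 + M)
-37839 + (g*j(-1))*36 = -37839 - 6*(-5 - 1)*36 = -37839 - 6*(-6)*36 = -37839 + 36*36 = -37839 + 1296 = -36543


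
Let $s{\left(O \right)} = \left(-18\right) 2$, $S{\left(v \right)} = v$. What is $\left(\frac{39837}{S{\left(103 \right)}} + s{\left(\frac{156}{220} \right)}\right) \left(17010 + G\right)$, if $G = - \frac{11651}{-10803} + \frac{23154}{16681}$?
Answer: $\frac{36920572690160189}{6187032943} \approx 5.9674 \cdot 10^{6}$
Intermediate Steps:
$s{\left(O \right)} = -36$
$G = \frac{444482993}{180204843}$ ($G = \left(-11651\right) \left(- \frac{1}{10803}\right) + 23154 \cdot \frac{1}{16681} = \frac{11651}{10803} + \frac{23154}{16681} = \frac{444482993}{180204843} \approx 2.4665$)
$\left(\frac{39837}{S{\left(103 \right)}} + s{\left(\frac{156}{220} \right)}\right) \left(17010 + G\right) = \left(\frac{39837}{103} - 36\right) \left(17010 + \frac{444482993}{180204843}\right) = \left(39837 \cdot \frac{1}{103} - 36\right) \frac{3065728862423}{180204843} = \left(\frac{39837}{103} - 36\right) \frac{3065728862423}{180204843} = \frac{36129}{103} \cdot \frac{3065728862423}{180204843} = \frac{36920572690160189}{6187032943}$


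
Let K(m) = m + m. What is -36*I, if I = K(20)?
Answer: -1440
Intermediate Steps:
K(m) = 2*m
I = 40 (I = 2*20 = 40)
-36*I = -36*40 = -1440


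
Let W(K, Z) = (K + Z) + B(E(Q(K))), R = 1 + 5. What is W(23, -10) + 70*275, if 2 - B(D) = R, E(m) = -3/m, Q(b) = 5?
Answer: 19259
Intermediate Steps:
R = 6
B(D) = -4 (B(D) = 2 - 1*6 = 2 - 6 = -4)
W(K, Z) = -4 + K + Z (W(K, Z) = (K + Z) - 4 = -4 + K + Z)
W(23, -10) + 70*275 = (-4 + 23 - 10) + 70*275 = 9 + 19250 = 19259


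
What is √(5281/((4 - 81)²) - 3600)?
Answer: I*√21339119/77 ≈ 59.993*I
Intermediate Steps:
√(5281/((4 - 81)²) - 3600) = √(5281/((-77)²) - 3600) = √(5281/5929 - 3600) = √(-21339119/5929) = I*√21339119/77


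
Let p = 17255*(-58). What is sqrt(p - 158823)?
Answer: I*sqrt(1159613) ≈ 1076.9*I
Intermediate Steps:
p = -1000790
sqrt(p - 158823) = sqrt(-1000790 - 158823) = sqrt(-1159613) = I*sqrt(1159613)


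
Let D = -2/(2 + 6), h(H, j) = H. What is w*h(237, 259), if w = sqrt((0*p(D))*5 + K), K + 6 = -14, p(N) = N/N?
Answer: 474*I*sqrt(5) ≈ 1059.9*I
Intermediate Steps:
D = -1/4 (D = -2/8 = -2*1/8 = -1/4 ≈ -0.25000)
p(N) = 1
K = -20 (K = -6 - 14 = -20)
w = 2*I*sqrt(5) (w = sqrt((0*1)*5 - 20) = sqrt(0*5 - 20) = sqrt(0 - 20) = sqrt(-20) = 2*I*sqrt(5) ≈ 4.4721*I)
w*h(237, 259) = (2*I*sqrt(5))*237 = 474*I*sqrt(5)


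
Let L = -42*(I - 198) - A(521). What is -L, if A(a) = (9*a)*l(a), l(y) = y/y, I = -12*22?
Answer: -14715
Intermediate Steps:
I = -264
l(y) = 1
A(a) = 9*a (A(a) = (9*a)*1 = 9*a)
L = 14715 (L = -42*(-264 - 198) - 9*521 = -42*(-462) - 1*4689 = 19404 - 4689 = 14715)
-L = -1*14715 = -14715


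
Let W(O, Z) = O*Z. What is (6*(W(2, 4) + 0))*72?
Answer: 3456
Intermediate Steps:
(6*(W(2, 4) + 0))*72 = (6*(2*4 + 0))*72 = (6*(8 + 0))*72 = (6*8)*72 = 48*72 = 3456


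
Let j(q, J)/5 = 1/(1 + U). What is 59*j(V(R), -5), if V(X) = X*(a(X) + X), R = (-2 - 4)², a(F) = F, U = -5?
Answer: -295/4 ≈ -73.750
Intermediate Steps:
R = 36 (R = (-6)² = 36)
V(X) = 2*X² (V(X) = X*(X + X) = X*(2*X) = 2*X²)
j(q, J) = -5/4 (j(q, J) = 5/(1 - 5) = 5/(-4) = 5*(-¼) = -5/4)
59*j(V(R), -5) = 59*(-5/4) = -295/4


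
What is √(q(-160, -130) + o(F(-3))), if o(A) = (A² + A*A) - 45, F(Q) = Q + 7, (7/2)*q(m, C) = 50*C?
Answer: I*√91637/7 ≈ 43.245*I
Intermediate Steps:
q(m, C) = 100*C/7 (q(m, C) = 2*(50*C)/7 = 100*C/7)
F(Q) = 7 + Q
o(A) = -45 + 2*A² (o(A) = (A² + A²) - 45 = 2*A² - 45 = -45 + 2*A²)
√(q(-160, -130) + o(F(-3))) = √((100/7)*(-130) + (-45 + 2*(7 - 3)²)) = √(-13000/7 + (-45 + 2*4²)) = √(-13000/7 + (-45 + 2*16)) = √(-13000/7 + (-45 + 32)) = √(-13000/7 - 13) = √(-13091/7) = I*√91637/7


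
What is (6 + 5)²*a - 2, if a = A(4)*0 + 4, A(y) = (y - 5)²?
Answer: 482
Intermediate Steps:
A(y) = (-5 + y)²
a = 4 (a = (-5 + 4)²*0 + 4 = (-1)²*0 + 4 = 1*0 + 4 = 0 + 4 = 4)
(6 + 5)²*a - 2 = (6 + 5)²*4 - 2 = 11²*4 - 2 = 121*4 - 2 = 484 - 2 = 482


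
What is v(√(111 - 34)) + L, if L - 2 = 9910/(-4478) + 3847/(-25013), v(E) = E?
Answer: -20544634/56004107 + √77 ≈ 8.4081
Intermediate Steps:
L = -20544634/56004107 (L = 2 + (9910/(-4478) + 3847/(-25013)) = 2 + (9910*(-1/4478) + 3847*(-1/25013)) = 2 + (-4955/2239 - 3847/25013) = 2 - 132552848/56004107 = -20544634/56004107 ≈ -0.36684)
v(√(111 - 34)) + L = √(111 - 34) - 20544634/56004107 = √77 - 20544634/56004107 = -20544634/56004107 + √77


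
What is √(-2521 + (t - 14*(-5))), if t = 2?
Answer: I*√2449 ≈ 49.487*I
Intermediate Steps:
√(-2521 + (t - 14*(-5))) = √(-2521 + (2 - 14*(-5))) = √(-2521 + (2 + 70)) = √(-2521 + 72) = √(-2449) = I*√2449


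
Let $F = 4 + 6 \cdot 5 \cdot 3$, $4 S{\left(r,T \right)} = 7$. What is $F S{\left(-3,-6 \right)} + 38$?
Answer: $\frac{405}{2} \approx 202.5$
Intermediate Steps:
$S{\left(r,T \right)} = \frac{7}{4}$ ($S{\left(r,T \right)} = \frac{1}{4} \cdot 7 = \frac{7}{4}$)
$F = 94$ ($F = 4 + 6 \cdot 15 = 4 + 90 = 94$)
$F S{\left(-3,-6 \right)} + 38 = 94 \cdot \frac{7}{4} + 38 = \frac{329}{2} + 38 = \frac{405}{2}$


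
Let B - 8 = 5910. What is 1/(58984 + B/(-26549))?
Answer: 26549/1565960298 ≈ 1.6954e-5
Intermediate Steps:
B = 5918 (B = 8 + 5910 = 5918)
1/(58984 + B/(-26549)) = 1/(58984 + 5918/(-26549)) = 1/(58984 + 5918*(-1/26549)) = 1/(58984 - 5918/26549) = 1/(1565960298/26549) = 26549/1565960298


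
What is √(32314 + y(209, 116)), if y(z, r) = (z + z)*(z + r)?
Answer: 2*√42041 ≈ 410.08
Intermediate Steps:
y(z, r) = 2*z*(r + z) (y(z, r) = (2*z)*(r + z) = 2*z*(r + z))
√(32314 + y(209, 116)) = √(32314 + 2*209*(116 + 209)) = √(32314 + 2*209*325) = √(32314 + 135850) = √168164 = 2*√42041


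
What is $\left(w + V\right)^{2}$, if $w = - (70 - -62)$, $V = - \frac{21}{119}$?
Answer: $\frac{5049009}{289} \approx 17471.0$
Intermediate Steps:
$V = - \frac{3}{17}$ ($V = \left(-21\right) \frac{1}{119} = - \frac{3}{17} \approx -0.17647$)
$w = -132$ ($w = - (70 + 62) = \left(-1\right) 132 = -132$)
$\left(w + V\right)^{2} = \left(-132 - \frac{3}{17}\right)^{2} = \left(- \frac{2247}{17}\right)^{2} = \frac{5049009}{289}$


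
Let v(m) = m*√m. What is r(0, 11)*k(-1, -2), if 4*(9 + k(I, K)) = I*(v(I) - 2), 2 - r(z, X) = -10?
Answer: -102 + 3*I ≈ -102.0 + 3.0*I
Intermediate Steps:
v(m) = m^(3/2)
r(z, X) = 12 (r(z, X) = 2 - 1*(-10) = 2 + 10 = 12)
k(I, K) = -9 + I*(-2 + I^(3/2))/4 (k(I, K) = -9 + (I*(I^(3/2) - 2))/4 = -9 + (I*(-2 + I^(3/2)))/4 = -9 + I*(-2 + I^(3/2))/4)
r(0, 11)*k(-1, -2) = 12*(-9 - ½*(-1) + (-1)^(5/2)/4) = 12*(-9 + ½ + I/4) = 12*(-17/2 + I/4) = -102 + 3*I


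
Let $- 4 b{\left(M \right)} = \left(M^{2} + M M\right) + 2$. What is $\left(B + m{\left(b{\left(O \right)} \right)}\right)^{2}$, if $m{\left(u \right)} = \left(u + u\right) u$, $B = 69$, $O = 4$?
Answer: $\frac{182329}{4} \approx 45582.0$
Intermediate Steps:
$b{\left(M \right)} = - \frac{1}{2} - \frac{M^{2}}{2}$ ($b{\left(M \right)} = - \frac{\left(M^{2} + M M\right) + 2}{4} = - \frac{\left(M^{2} + M^{2}\right) + 2}{4} = - \frac{2 M^{2} + 2}{4} = - \frac{2 + 2 M^{2}}{4} = - \frac{1}{2} - \frac{M^{2}}{2}$)
$m{\left(u \right)} = 2 u^{2}$ ($m{\left(u \right)} = 2 u u = 2 u^{2}$)
$\left(B + m{\left(b{\left(O \right)} \right)}\right)^{2} = \left(69 + 2 \left(- \frac{1}{2} - \frac{4^{2}}{2}\right)^{2}\right)^{2} = \left(69 + 2 \left(- \frac{1}{2} - 8\right)^{2}\right)^{2} = \left(69 + 2 \left(- \frac{17}{2}\right)^{2}\right)^{2} = \left(69 + 2 \cdot \frac{289}{4}\right)^{2} = \left(69 + \frac{289}{2}\right)^{2} = \left(\frac{427}{2}\right)^{2} = \frac{182329}{4}$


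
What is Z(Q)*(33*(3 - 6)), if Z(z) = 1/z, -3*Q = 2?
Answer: 297/2 ≈ 148.50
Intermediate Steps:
Q = -⅔ (Q = -⅓*2 = -⅔ ≈ -0.66667)
Z(Q)*(33*(3 - 6)) = (33*(3 - 6))/(-⅔) = -99*(-3)/2 = -3/2*(-99) = 297/2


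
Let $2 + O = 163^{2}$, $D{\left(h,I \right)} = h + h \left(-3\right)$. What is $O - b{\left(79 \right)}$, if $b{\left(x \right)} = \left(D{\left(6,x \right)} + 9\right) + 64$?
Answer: $26506$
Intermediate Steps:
$D{\left(h,I \right)} = - 2 h$ ($D{\left(h,I \right)} = h - 3 h = - 2 h$)
$b{\left(x \right)} = 61$ ($b{\left(x \right)} = \left(\left(-2\right) 6 + 9\right) + 64 = \left(-12 + 9\right) + 64 = -3 + 64 = 61$)
$O = 26567$ ($O = -2 + 163^{2} = -2 + 26569 = 26567$)
$O - b{\left(79 \right)} = 26567 - 61 = 26506$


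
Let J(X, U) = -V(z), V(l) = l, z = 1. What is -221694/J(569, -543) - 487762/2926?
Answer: 29463131/133 ≈ 2.2153e+5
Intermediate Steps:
J(X, U) = -1 (J(X, U) = -1*1 = -1)
-221694/J(569, -543) - 487762/2926 = -221694/(-1) - 487762/2926 = -221694*(-1) - 487762*1/2926 = 221694 - 22171/133 = 29463131/133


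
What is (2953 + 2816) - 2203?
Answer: 3566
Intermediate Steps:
(2953 + 2816) - 2203 = 5769 - 2203 = 3566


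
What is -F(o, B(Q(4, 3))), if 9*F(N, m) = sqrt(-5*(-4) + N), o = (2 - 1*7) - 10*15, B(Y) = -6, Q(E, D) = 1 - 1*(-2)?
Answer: -I*sqrt(15)/3 ≈ -1.291*I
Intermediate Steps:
Q(E, D) = 3 (Q(E, D) = 1 + 2 = 3)
o = -155 (o = (2 - 7) - 150 = -5 - 150 = -155)
F(N, m) = sqrt(20 + N)/9 (F(N, m) = sqrt(-5*(-4) + N)/9 = sqrt(20 + N)/9)
-F(o, B(Q(4, 3))) = -sqrt(20 - 155)/9 = -sqrt(-135)/9 = -3*I*sqrt(15)/9 = -I*sqrt(15)/3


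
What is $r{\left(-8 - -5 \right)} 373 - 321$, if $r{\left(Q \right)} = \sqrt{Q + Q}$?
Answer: $-321 + 373 i \sqrt{6} \approx -321.0 + 913.66 i$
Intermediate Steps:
$r{\left(Q \right)} = \sqrt{2} \sqrt{Q}$ ($r{\left(Q \right)} = \sqrt{2 Q} = \sqrt{2} \sqrt{Q}$)
$r{\left(-8 - -5 \right)} 373 - 321 = \sqrt{2} \sqrt{-8 - -5} \cdot 373 - 321 = \sqrt{2} \sqrt{-8 + 5} \cdot 373 - 321 = \sqrt{2} \sqrt{-3} \cdot 373 - 321 = \sqrt{2} i \sqrt{3} \cdot 373 - 321 = i \sqrt{6} \cdot 373 - 321 = 373 i \sqrt{6} - 321 = -321 + 373 i \sqrt{6}$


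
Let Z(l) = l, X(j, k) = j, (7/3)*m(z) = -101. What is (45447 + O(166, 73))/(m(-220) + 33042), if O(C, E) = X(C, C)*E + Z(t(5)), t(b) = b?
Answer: 134330/76997 ≈ 1.7446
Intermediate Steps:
m(z) = -303/7 (m(z) = (3/7)*(-101) = -303/7)
O(C, E) = 5 + C*E (O(C, E) = C*E + 5 = 5 + C*E)
(45447 + O(166, 73))/(m(-220) + 33042) = (45447 + (5 + 166*73))/(-303/7 + 33042) = (45447 + (5 + 12118))/(230991/7) = (45447 + 12123)*(7/230991) = 57570*(7/230991) = 134330/76997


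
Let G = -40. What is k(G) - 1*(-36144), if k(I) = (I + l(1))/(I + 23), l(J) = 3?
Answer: 614485/17 ≈ 36146.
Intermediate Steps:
k(I) = (3 + I)/(23 + I) (k(I) = (I + 3)/(I + 23) = (3 + I)/(23 + I))
k(G) - 1*(-36144) = (3 - 40)/(23 - 40) - 1*(-36144) = -37/(-17) + 36144 = -1/17*(-37) + 36144 = 37/17 + 36144 = 614485/17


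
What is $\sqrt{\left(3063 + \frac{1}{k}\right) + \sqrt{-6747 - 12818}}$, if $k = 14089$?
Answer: $\frac{\sqrt{608005272112 + 198499921 i \sqrt{19565}}}{14089} \approx 55.359 + 1.2633 i$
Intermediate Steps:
$\sqrt{\left(3063 + \frac{1}{k}\right) + \sqrt{-6747 - 12818}} = \sqrt{\left(3063 + \frac{1}{14089}\right) + \sqrt{-6747 - 12818}} = \sqrt{\left(3063 + \frac{1}{14089}\right) + \sqrt{-19565}} = \sqrt{\frac{43154608}{14089} + i \sqrt{19565}}$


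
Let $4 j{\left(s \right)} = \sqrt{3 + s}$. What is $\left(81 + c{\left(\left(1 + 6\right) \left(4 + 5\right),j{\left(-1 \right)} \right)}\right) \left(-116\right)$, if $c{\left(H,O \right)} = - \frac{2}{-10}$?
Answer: $- \frac{47096}{5} \approx -9419.2$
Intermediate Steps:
$j{\left(s \right)} = \frac{\sqrt{3 + s}}{4}$
$c{\left(H,O \right)} = \frac{1}{5}$ ($c{\left(H,O \right)} = \left(-2\right) \left(- \frac{1}{10}\right) = \frac{1}{5}$)
$\left(81 + c{\left(\left(1 + 6\right) \left(4 + 5\right),j{\left(-1 \right)} \right)}\right) \left(-116\right) = \left(81 + \frac{1}{5}\right) \left(-116\right) = \frac{406}{5} \left(-116\right) = - \frac{47096}{5}$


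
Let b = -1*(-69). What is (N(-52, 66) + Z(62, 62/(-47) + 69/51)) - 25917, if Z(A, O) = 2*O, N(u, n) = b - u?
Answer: -20610950/799 ≈ -25796.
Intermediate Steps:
b = 69
N(u, n) = 69 - u
(N(-52, 66) + Z(62, 62/(-47) + 69/51)) - 25917 = ((69 - 1*(-52)) + 2*(62/(-47) + 69/51)) - 25917 = ((69 + 52) + 2*(62*(-1/47) + 69*(1/51))) - 25917 = (121 + 2*(-62/47 + 23/17)) - 25917 = (121 + 2*(27/799)) - 25917 = (121 + 54/799) - 25917 = 96733/799 - 25917 = -20610950/799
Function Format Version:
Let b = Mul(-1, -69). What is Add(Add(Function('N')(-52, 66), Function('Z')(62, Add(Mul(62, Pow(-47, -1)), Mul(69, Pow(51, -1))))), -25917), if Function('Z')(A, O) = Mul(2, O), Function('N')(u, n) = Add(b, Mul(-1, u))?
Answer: Rational(-20610950, 799) ≈ -25796.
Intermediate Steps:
b = 69
Function('N')(u, n) = Add(69, Mul(-1, u))
Add(Add(Function('N')(-52, 66), Function('Z')(62, Add(Mul(62, Pow(-47, -1)), Mul(69, Pow(51, -1))))), -25917) = Add(Add(Add(69, Mul(-1, -52)), Mul(2, Add(Mul(62, Pow(-47, -1)), Mul(69, Pow(51, -1))))), -25917) = Add(Add(Add(69, 52), Mul(2, Add(Mul(62, Rational(-1, 47)), Mul(69, Rational(1, 51))))), -25917) = Add(Add(121, Mul(2, Add(Rational(-62, 47), Rational(23, 17)))), -25917) = Add(Add(121, Mul(2, Rational(27, 799))), -25917) = Add(Add(121, Rational(54, 799)), -25917) = Add(Rational(96733, 799), -25917) = Rational(-20610950, 799)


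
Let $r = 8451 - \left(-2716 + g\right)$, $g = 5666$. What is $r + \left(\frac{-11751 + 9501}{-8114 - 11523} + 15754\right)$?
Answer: $\frac{417386685}{19637} \approx 21255.0$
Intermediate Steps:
$r = 5501$ ($r = 8451 + \left(3171 - \left(5666 + \left(1498 - 1043\right)\right)\right) = 8451 + \left(3171 - \left(5666 + 455\right)\right) = 8451 + \left(3171 - 6121\right) = 8451 - 2950 = 5501$)
$r + \left(\frac{-11751 + 9501}{-8114 - 11523} + 15754\right) = 5501 + \left(\frac{-11751 + 9501}{-8114 - 11523} + 15754\right) = 5501 + \left(- \frac{2250}{-19637} + 15754\right) = 5501 + \left(\left(-2250\right) \left(- \frac{1}{19637}\right) + 15754\right) = 5501 + \left(\frac{2250}{19637} + 15754\right) = 5501 + \frac{309363548}{19637} = \frac{417386685}{19637}$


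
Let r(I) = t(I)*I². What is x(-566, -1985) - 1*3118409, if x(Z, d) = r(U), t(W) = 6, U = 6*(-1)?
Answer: -3118193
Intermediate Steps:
U = -6
r(I) = 6*I²
x(Z, d) = 216 (x(Z, d) = 6*(-6)² = 6*36 = 216)
x(-566, -1985) - 1*3118409 = 216 - 1*3118409 = 216 - 3118409 = -3118193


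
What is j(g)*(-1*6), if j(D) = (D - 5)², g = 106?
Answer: -61206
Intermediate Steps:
j(D) = (-5 + D)²
j(g)*(-1*6) = (-5 + 106)²*(-1*6) = 101²*(-6) = 10201*(-6) = -61206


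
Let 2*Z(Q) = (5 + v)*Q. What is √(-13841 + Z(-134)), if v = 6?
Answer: I*√14578 ≈ 120.74*I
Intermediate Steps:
Z(Q) = 11*Q/2 (Z(Q) = ((5 + 6)*Q)/2 = (11*Q)/2 = 11*Q/2)
√(-13841 + Z(-134)) = √(-13841 + (11/2)*(-134)) = √(-13841 - 737) = √(-14578) = I*√14578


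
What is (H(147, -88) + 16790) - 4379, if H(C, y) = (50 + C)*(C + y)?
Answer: 24034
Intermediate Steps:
(H(147, -88) + 16790) - 4379 = ((147² + 50*147 + 50*(-88) + 147*(-88)) + 16790) - 4379 = ((21609 + 7350 - 4400 - 12936) + 16790) - 4379 = (11623 + 16790) - 4379 = 28413 - 4379 = 24034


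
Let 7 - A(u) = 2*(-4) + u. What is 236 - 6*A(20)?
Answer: 266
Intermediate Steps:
A(u) = 15 - u (A(u) = 7 - (2*(-4) + u) = 7 - (-8 + u) = 7 + (8 - u) = 15 - u)
236 - 6*A(20) = 236 - 6*(15 - 1*20) = 236 - 6*(15 - 20) = 236 - 6*(-5) = 236 + 30 = 266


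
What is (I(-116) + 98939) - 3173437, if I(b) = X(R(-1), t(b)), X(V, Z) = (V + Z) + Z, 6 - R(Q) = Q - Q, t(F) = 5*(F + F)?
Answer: -3076812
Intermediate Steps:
t(F) = 10*F (t(F) = 5*(2*F) = 10*F)
R(Q) = 6 (R(Q) = 6 - (Q - Q) = 6 - 1*0 = 6 + 0 = 6)
X(V, Z) = V + 2*Z
I(b) = 6 + 20*b (I(b) = 6 + 2*(10*b) = 6 + 20*b)
(I(-116) + 98939) - 3173437 = ((6 + 20*(-116)) + 98939) - 3173437 = ((6 - 2320) + 98939) - 3173437 = (-2314 + 98939) - 3173437 = 96625 - 3173437 = -3076812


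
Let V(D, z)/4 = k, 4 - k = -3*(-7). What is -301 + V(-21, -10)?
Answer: -369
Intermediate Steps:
k = -17 (k = 4 - (-3)*(-7) = 4 - 1*21 = 4 - 21 = -17)
V(D, z) = -68 (V(D, z) = 4*(-17) = -68)
-301 + V(-21, -10) = -301 - 68 = -369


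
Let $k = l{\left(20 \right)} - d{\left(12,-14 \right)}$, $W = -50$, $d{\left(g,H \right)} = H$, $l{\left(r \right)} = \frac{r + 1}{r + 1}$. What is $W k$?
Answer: $-750$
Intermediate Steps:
$l{\left(r \right)} = 1$ ($l{\left(r \right)} = \frac{1 + r}{1 + r} = 1$)
$k = 15$ ($k = 1 - -14 = 1 + 14 = 15$)
$W k = \left(-50\right) 15 = -750$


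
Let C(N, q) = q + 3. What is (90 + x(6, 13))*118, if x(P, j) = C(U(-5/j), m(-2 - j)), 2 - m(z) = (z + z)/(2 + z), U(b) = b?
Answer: 142190/13 ≈ 10938.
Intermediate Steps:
m(z) = 2 - 2*z/(2 + z) (m(z) = 2 - (z + z)/(2 + z) = 2 - 2*z/(2 + z))
C(N, q) = 3 + q
x(P, j) = 3 - 4/j (x(P, j) = 3 + 4/(2 + (-2 - j)) = 3 + 4/((-j)) = 3 + 4*(-1/j) = 3 - 4/j)
(90 + x(6, 13))*118 = (90 + (3 - 4/13))*118 = (90 + 35/13)*118 = (1205/13)*118 = 142190/13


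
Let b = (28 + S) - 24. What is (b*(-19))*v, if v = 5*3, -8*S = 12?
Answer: -1425/2 ≈ -712.50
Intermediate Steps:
S = -3/2 (S = -1/8*12 = -3/2 ≈ -1.5000)
v = 15
b = 5/2 (b = (28 - 3/2) - 24 = 53/2 - 24 = 5/2 ≈ 2.5000)
(b*(-19))*v = ((5/2)*(-19))*15 = -95/2*15 = -1425/2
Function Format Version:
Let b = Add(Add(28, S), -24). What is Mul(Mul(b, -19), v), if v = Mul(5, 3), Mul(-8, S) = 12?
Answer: Rational(-1425, 2) ≈ -712.50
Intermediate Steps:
S = Rational(-3, 2) (S = Mul(Rational(-1, 8), 12) = Rational(-3, 2) ≈ -1.5000)
v = 15
b = Rational(5, 2) (b = Add(Add(28, Rational(-3, 2)), -24) = Add(Rational(53, 2), -24) = Rational(5, 2) ≈ 2.5000)
Mul(Mul(b, -19), v) = Mul(Mul(Rational(5, 2), -19), 15) = Mul(Rational(-95, 2), 15) = Rational(-1425, 2)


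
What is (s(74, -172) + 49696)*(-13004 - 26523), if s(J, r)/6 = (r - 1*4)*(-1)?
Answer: -2006074304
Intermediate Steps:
s(J, r) = 24 - 6*r (s(J, r) = 6*((r - 1*4)*(-1)) = 6*((r - 4)*(-1)) = 6*((-4 + r)*(-1)) = 6*(4 - r) = 24 - 6*r)
(s(74, -172) + 49696)*(-13004 - 26523) = ((24 - 6*(-172)) + 49696)*(-13004 - 26523) = ((24 + 1032) + 49696)*(-39527) = (1056 + 49696)*(-39527) = 50752*(-39527) = -2006074304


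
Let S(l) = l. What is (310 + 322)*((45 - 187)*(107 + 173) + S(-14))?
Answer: -25137168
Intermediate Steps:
(310 + 322)*((45 - 187)*(107 + 173) + S(-14)) = (310 + 322)*((45 - 187)*(107 + 173) - 14) = 632*(-142*280 - 14) = 632*(-39760 - 14) = 632*(-39774) = -25137168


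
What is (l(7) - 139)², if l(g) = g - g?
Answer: 19321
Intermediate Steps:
l(g) = 0
(l(7) - 139)² = (0 - 139)² = (-139)² = 19321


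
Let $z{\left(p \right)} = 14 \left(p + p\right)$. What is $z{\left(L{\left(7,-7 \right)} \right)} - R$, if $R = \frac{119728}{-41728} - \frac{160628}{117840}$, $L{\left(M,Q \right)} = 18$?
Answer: $\frac{9762086339}{19207920} \approx 508.23$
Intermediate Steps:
$R = - \frac{81294659}{19207920}$ ($R = 119728 \left(- \frac{1}{41728}\right) - \frac{40157}{29460} = - \frac{7483}{2608} - \frac{40157}{29460} = - \frac{81294659}{19207920} \approx -4.2324$)
$z{\left(p \right)} = 28 p$ ($z{\left(p \right)} = 14 \cdot 2 p = 28 p$)
$z{\left(L{\left(7,-7 \right)} \right)} - R = 28 \cdot 18 - - \frac{81294659}{19207920} = 504 + \frac{81294659}{19207920} = \frac{9762086339}{19207920}$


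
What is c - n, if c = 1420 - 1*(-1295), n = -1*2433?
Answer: 5148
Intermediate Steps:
n = -2433
c = 2715 (c = 1420 + 1295 = 2715)
c - n = 2715 - 1*(-2433) = 2715 + 2433 = 5148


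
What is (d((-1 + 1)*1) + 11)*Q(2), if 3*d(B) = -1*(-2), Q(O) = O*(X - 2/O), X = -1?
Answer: -140/3 ≈ -46.667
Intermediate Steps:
Q(O) = O*(-1 - 2/O)
d(B) = ⅔ (d(B) = (-1*(-2))/3 = (⅓)*2 = ⅔)
(d((-1 + 1)*1) + 11)*Q(2) = (⅔ + 11)*(-2 - 1*2) = 35*(-2 - 2)/3 = (35/3)*(-4) = -140/3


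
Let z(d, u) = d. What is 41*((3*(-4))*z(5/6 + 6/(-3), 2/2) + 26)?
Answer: 1640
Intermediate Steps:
41*((3*(-4))*z(5/6 + 6/(-3), 2/2) + 26) = 41*((3*(-4))*(5/6 + 6/(-3)) + 26) = 41*(-12*(5*(⅙) + 6*(-⅓)) + 26) = 41*(-12*(⅚ - 2) + 26) = 41*(-12*(-7/6) + 26) = 41*(14 + 26) = 41*40 = 1640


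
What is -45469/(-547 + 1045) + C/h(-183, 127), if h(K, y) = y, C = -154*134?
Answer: -16051291/63246 ≈ -253.79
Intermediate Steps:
C = -20636
-45469/(-547 + 1045) + C/h(-183, 127) = -45469/(-547 + 1045) - 20636/127 = -45469/498 - 20636*1/127 = -45469*1/498 - 20636/127 = -45469/498 - 20636/127 = -16051291/63246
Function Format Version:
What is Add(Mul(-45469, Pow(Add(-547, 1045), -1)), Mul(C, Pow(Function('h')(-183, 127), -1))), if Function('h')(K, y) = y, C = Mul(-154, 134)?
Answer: Rational(-16051291, 63246) ≈ -253.79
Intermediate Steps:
C = -20636
Add(Mul(-45469, Pow(Add(-547, 1045), -1)), Mul(C, Pow(Function('h')(-183, 127), -1))) = Add(Mul(-45469, Pow(Add(-547, 1045), -1)), Mul(-20636, Pow(127, -1))) = Add(Mul(-45469, Pow(498, -1)), Mul(-20636, Rational(1, 127))) = Add(Mul(-45469, Rational(1, 498)), Rational(-20636, 127)) = Add(Rational(-45469, 498), Rational(-20636, 127)) = Rational(-16051291, 63246)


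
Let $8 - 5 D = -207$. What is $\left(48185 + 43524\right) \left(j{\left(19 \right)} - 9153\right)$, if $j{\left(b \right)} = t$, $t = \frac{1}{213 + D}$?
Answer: $- \frac{214889502403}{256} \approx -8.3941 \cdot 10^{8}$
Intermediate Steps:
$D = 43$ ($D = \frac{8}{5} - - \frac{207}{5} = \frac{8}{5} + \frac{207}{5} = 43$)
$t = \frac{1}{256}$ ($t = \frac{1}{213 + 43} = \frac{1}{256} \approx 0.0039063$)
$j{\left(b \right)} = \frac{1}{256}$
$\left(48185 + 43524\right) \left(j{\left(19 \right)} - 9153\right) = \left(48185 + 43524\right) \left(\frac{1}{256} - 9153\right) = 91709 \left(- \frac{2343167}{256}\right) = - \frac{214889502403}{256}$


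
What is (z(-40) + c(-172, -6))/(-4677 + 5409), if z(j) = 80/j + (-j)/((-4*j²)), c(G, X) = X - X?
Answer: -107/39040 ≈ -0.0027408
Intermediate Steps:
c(G, X) = 0
z(j) = 321/(4*j) (z(j) = 80/j + (-j)*(-1/(4*j²)) = 80/j + 1/(4*j) = 321/(4*j))
(z(-40) + c(-172, -6))/(-4677 + 5409) = ((321/4)/(-40) + 0)/(-4677 + 5409) = ((321/4)*(-1/40) + 0)/732 = (-321/160 + 0)*(1/732) = -321/160*1/732 = -107/39040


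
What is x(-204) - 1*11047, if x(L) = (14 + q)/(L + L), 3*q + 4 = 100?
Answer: -2253611/204 ≈ -11047.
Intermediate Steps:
q = 32 (q = -4/3 + (⅓)*100 = -4/3 + 100/3 = 32)
x(L) = 23/L (x(L) = (14 + 32)/(L + L) = 46/((2*L)) = 46*(1/(2*L)) = 23/L)
x(-204) - 1*11047 = 23/(-204) - 1*11047 = 23*(-1/204) - 11047 = -23/204 - 11047 = -2253611/204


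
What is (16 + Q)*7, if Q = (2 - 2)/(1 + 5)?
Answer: 112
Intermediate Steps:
Q = 0 (Q = 0/6 = 0*(⅙) = 0)
(16 + Q)*7 = (16 + 0)*7 = 16*7 = 112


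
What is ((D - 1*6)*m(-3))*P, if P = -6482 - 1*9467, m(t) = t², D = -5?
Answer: 1578951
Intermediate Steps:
P = -15949 (P = -6482 - 9467 = -15949)
((D - 1*6)*m(-3))*P = ((-5 - 1*6)*(-3)²)*(-15949) = ((-5 - 6)*9)*(-15949) = -11*9*(-15949) = -99*(-15949) = 1578951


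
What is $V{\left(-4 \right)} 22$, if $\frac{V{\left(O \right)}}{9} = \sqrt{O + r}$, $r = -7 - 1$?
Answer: $396 i \sqrt{3} \approx 685.89 i$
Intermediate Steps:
$r = -8$
$V{\left(O \right)} = 9 \sqrt{-8 + O}$ ($V{\left(O \right)} = 9 \sqrt{O - 8} = 9 \sqrt{-8 + O}$)
$V{\left(-4 \right)} 22 = 9 \sqrt{-8 - 4} \cdot 22 = 9 \sqrt{-12} \cdot 22 = 9 \cdot 2 i \sqrt{3} \cdot 22 = 18 i \sqrt{3} \cdot 22 = 396 i \sqrt{3}$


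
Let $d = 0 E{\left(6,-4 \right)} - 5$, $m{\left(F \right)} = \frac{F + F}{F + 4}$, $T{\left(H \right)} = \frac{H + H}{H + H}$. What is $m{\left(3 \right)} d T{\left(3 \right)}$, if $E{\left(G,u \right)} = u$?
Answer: $- \frac{30}{7} \approx -4.2857$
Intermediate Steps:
$T{\left(H \right)} = 1$ ($T{\left(H \right)} = \frac{2 H}{2 H} = 2 H \frac{1}{2 H} = 1$)
$m{\left(F \right)} = \frac{2 F}{4 + F}$
$d = -5$ ($d = 0 \left(-4\right) - 5 = 0 - 5 = -5$)
$m{\left(3 \right)} d T{\left(3 \right)} = 2 \cdot 3 \frac{1}{4 + 3} \left(-5\right) 1 = 2 \cdot 3 \cdot \frac{1}{7} \left(-5\right) 1 = \frac{6}{7} \left(-5\right) 1 = \left(- \frac{30}{7}\right) 1 = - \frac{30}{7}$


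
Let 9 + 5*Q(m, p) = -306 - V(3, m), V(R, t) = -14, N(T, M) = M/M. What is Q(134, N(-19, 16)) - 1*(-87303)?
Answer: 436214/5 ≈ 87243.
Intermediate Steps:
N(T, M) = 1
Q(m, p) = -301/5 (Q(m, p) = -9/5 + (-306 - 1*(-14))/5 = -9/5 + (-306 + 14)/5 = -9/5 + (1/5)*(-292) = -9/5 - 292/5 = -301/5)
Q(134, N(-19, 16)) - 1*(-87303) = -301/5 - 1*(-87303) = -301/5 + 87303 = 436214/5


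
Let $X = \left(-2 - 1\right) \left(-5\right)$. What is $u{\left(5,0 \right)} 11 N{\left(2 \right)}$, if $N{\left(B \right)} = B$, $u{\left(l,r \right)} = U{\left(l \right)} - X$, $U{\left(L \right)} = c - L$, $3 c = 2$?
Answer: $- \frac{1276}{3} \approx -425.33$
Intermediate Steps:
$c = \frac{2}{3}$ ($c = \frac{1}{3} \cdot 2 = \frac{2}{3} \approx 0.66667$)
$U{\left(L \right)} = \frac{2}{3} - L$
$X = 15$ ($X = \left(-3\right) \left(-5\right) = 15$)
$u{\left(l,r \right)} = - \frac{43}{3} - l$ ($u{\left(l,r \right)} = \left(\frac{2}{3} - l\right) - 15 = - \frac{43}{3} - l$)
$u{\left(5,0 \right)} 11 N{\left(2 \right)} = \left(- \frac{43}{3} - 5\right) 11 \cdot 2 = \left(- \frac{58}{3}\right) 11 \cdot 2 = \left(- \frac{638}{3}\right) 2 = - \frac{1276}{3}$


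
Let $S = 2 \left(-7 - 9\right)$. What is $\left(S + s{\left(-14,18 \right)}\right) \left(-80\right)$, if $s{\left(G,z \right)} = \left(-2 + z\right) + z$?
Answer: $-160$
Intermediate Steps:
$s{\left(G,z \right)} = -2 + 2 z$
$S = -32$ ($S = 2 \left(-16\right) = -32$)
$\left(S + s{\left(-14,18 \right)}\right) \left(-80\right) = \left(-32 + \left(-2 + 2 \cdot 18\right)\right) \left(-80\right) = \left(-32 + \left(-2 + 36\right)\right) \left(-80\right) = \left(-32 + 34\right) \left(-80\right) = 2 \left(-80\right) = -160$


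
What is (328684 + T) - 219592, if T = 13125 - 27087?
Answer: 95130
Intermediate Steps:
T = -13962
(328684 + T) - 219592 = (328684 - 13962) - 219592 = 314722 - 219592 = 95130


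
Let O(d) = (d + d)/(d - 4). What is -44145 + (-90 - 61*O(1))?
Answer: -132583/3 ≈ -44194.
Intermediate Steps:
O(d) = 2*d/(-4 + d) (O(d) = (2*d)/(-4 + d) = 2*d/(-4 + d))
-44145 + (-90 - 61*O(1)) = -44145 + (-90 - 122/(-4 + 1)) = -44145 + (-90 - 122/(-3)) = -44145 + (-90 - 122*(-1)/3) = -44145 + (-90 - 61*(-⅔)) = -44145 + (-90 + 122/3) = -44145 - 148/3 = -132583/3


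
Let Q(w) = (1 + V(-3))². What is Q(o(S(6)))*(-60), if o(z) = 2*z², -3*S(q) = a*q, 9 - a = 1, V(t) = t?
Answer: -240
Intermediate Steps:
a = 8 (a = 9 - 1*1 = 9 - 1 = 8)
S(q) = -8*q/3
Q(w) = 4 (Q(w) = (1 - 3)² = (-2)² = 4)
Q(o(S(6)))*(-60) = 4*(-60) = -240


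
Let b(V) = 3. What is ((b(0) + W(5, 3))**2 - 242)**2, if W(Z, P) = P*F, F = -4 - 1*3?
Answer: 6724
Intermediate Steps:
F = -7 (F = -4 - 3 = -7)
W(Z, P) = -7*P (W(Z, P) = P*(-7) = -7*P)
((b(0) + W(5, 3))**2 - 242)**2 = ((3 - 7*3)**2 - 242)**2 = ((3 - 21)**2 - 242)**2 = ((-18)**2 - 242)**2 = (324 - 242)**2 = 82**2 = 6724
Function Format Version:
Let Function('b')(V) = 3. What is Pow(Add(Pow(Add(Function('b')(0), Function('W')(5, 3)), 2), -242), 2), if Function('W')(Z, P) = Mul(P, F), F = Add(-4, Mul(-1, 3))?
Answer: 6724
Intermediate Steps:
F = -7 (F = Add(-4, -3) = -7)
Function('W')(Z, P) = Mul(-7, P) (Function('W')(Z, P) = Mul(P, -7) = Mul(-7, P))
Pow(Add(Pow(Add(Function('b')(0), Function('W')(5, 3)), 2), -242), 2) = Pow(Add(Pow(Add(3, Mul(-7, 3)), 2), -242), 2) = Pow(Add(Pow(Add(3, -21), 2), -242), 2) = Pow(Add(Pow(-18, 2), -242), 2) = Pow(Add(324, -242), 2) = Pow(82, 2) = 6724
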